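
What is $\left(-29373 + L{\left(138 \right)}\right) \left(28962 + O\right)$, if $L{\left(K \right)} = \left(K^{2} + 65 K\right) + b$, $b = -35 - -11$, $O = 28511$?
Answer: $-79485159$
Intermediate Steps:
$b = -24$ ($b = -35 + 11 = -24$)
$L{\left(K \right)} = -24 + K^{2} + 65 K$ ($L{\left(K \right)} = \left(K^{2} + 65 K\right) - 24 = -24 + K^{2} + 65 K$)
$\left(-29373 + L{\left(138 \right)}\right) \left(28962 + O\right) = \left(-29373 + \left(-24 + 138^{2} + 65 \cdot 138\right)\right) \left(28962 + 28511\right) = \left(-29373 + \left(-24 + 19044 + 8970\right)\right) 57473 = \left(-29373 + 27990\right) 57473 = \left(-1383\right) 57473 = -79485159$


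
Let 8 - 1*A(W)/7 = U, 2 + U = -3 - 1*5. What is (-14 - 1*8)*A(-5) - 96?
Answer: -2868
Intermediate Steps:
U = -10 (U = -2 + (-3 - 1*5) = -2 + (-3 - 5) = -2 - 8 = -10)
A(W) = 126 (A(W) = 56 - 7*(-10) = 56 + 70 = 126)
(-14 - 1*8)*A(-5) - 96 = (-14 - 1*8)*126 - 96 = (-14 - 8)*126 - 96 = -22*126 - 96 = -2772 - 96 = -2868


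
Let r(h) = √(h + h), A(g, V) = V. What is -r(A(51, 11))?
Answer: -√22 ≈ -4.6904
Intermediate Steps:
r(h) = √2*√h (r(h) = √(2*h) = √2*√h)
-r(A(51, 11)) = -√2*√11 = -√22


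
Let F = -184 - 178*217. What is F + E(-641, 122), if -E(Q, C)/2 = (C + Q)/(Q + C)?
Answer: -38812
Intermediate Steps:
F = -38810 (F = -184 - 38626 = -38810)
E(Q, C) = -2 (E(Q, C) = -2*(C + Q)/(Q + C) = -2*(C + Q)/(C + Q) = -2*1 = -2)
F + E(-641, 122) = -38810 - 2 = -38812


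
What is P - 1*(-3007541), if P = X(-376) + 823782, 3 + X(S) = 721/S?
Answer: 1440575599/376 ≈ 3.8313e+6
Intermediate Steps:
X(S) = -3 + 721/S
P = 309740183/376 (P = (-3 + 721/(-376)) + 823782 = (-3 + 721*(-1/376)) + 823782 = (-3 - 721/376) + 823782 = -1849/376 + 823782 = 309740183/376 ≈ 8.2378e+5)
P - 1*(-3007541) = 309740183/376 - 1*(-3007541) = 309740183/376 + 3007541 = 1440575599/376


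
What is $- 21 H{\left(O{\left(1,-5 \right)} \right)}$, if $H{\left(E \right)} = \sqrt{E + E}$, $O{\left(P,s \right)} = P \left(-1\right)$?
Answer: $- 21 i \sqrt{2} \approx - 29.698 i$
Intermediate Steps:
$O{\left(P,s \right)} = - P$
$H{\left(E \right)} = \sqrt{2} \sqrt{E}$ ($H{\left(E \right)} = \sqrt{2 E} = \sqrt{2} \sqrt{E}$)
$- 21 H{\left(O{\left(1,-5 \right)} \right)} = - 21 \sqrt{2} \sqrt{\left(-1\right) 1} = - 21 \sqrt{2} \sqrt{-1} = - 21 \sqrt{2} i = - 21 i \sqrt{2}$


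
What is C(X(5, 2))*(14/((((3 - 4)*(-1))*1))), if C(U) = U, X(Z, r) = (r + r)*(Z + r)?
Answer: 392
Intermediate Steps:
X(Z, r) = 2*r*(Z + r) (X(Z, r) = (2*r)*(Z + r) = 2*r*(Z + r))
C(X(5, 2))*(14/((((3 - 4)*(-1))*1))) = (2*2*(5 + 2))*(14/((((3 - 4)*(-1))*1))) = (2*2*7)*(14/((-1*(-1)*1))) = 28*(14/((1*1))) = 28*(14/1) = 28*(14*1) = 28*14 = 392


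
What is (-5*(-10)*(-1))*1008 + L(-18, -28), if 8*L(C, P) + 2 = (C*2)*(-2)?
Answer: -201565/4 ≈ -50391.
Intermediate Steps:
L(C, P) = -1/4 - C/2 (L(C, P) = -1/4 + ((C*2)*(-2))/8 = -1/4 + ((2*C)*(-2))/8 = -1/4 + (-4*C)/8 = -1/4 - C/2)
(-5*(-10)*(-1))*1008 + L(-18, -28) = (-5*(-10)*(-1))*1008 + (-1/4 - 1/2*(-18)) = (50*(-1))*1008 + (-1/4 + 9) = -50*1008 + 35/4 = -50400 + 35/4 = -201565/4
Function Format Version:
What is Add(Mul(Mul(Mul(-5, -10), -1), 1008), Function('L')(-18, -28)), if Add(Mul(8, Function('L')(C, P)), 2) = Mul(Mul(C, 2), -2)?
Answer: Rational(-201565, 4) ≈ -50391.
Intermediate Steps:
Function('L')(C, P) = Add(Rational(-1, 4), Mul(Rational(-1, 2), C)) (Function('L')(C, P) = Add(Rational(-1, 4), Mul(Rational(1, 8), Mul(Mul(C, 2), -2))) = Add(Rational(-1, 4), Mul(Rational(1, 8), Mul(Mul(2, C), -2))) = Add(Rational(-1, 4), Mul(Rational(1, 8), Mul(-4, C))) = Add(Rational(-1, 4), Mul(Rational(-1, 2), C)))
Add(Mul(Mul(Mul(-5, -10), -1), 1008), Function('L')(-18, -28)) = Add(Mul(Mul(Mul(-5, -10), -1), 1008), Add(Rational(-1, 4), Mul(Rational(-1, 2), -18))) = Add(Mul(Mul(50, -1), 1008), Add(Rational(-1, 4), 9)) = Add(Mul(-50, 1008), Rational(35, 4)) = Add(-50400, Rational(35, 4)) = Rational(-201565, 4)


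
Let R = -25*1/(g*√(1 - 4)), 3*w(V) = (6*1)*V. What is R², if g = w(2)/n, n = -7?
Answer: -30625/48 ≈ -638.02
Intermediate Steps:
w(V) = 2*V (w(V) = ((6*1)*V)/3 = (6*V)/3 = 2*V)
g = -4/7 (g = (2*2)/(-7) = 4*(-⅐) = -4/7 ≈ -0.57143)
R = -175*I*√3/12 (R = -25*(-7/(4*√(1 - 4))) = -25*7*I*√3/12 = -175*I*√3/12 ≈ -25.259*I)
R² = (-175*I*√3/12)² = -30625/48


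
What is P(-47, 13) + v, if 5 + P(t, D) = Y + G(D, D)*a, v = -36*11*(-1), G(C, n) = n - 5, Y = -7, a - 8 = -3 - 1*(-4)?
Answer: 456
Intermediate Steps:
a = 9 (a = 8 + (-3 - 1*(-4)) = 8 + (-3 + 4) = 8 + 1 = 9)
G(C, n) = -5 + n
v = 396 (v = -396*(-1) = 396)
P(t, D) = -57 + 9*D (P(t, D) = -5 + (-7 + (-5 + D)*9) = -5 + (-7 + (-45 + 9*D)) = -5 + (-52 + 9*D) = -57 + 9*D)
P(-47, 13) + v = (-57 + 9*13) + 396 = (-57 + 117) + 396 = 60 + 396 = 456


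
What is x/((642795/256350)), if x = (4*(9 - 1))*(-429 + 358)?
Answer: -38828480/42853 ≈ -906.09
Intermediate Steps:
x = -2272 (x = (4*8)*(-71) = 32*(-71) = -2272)
x/((642795/256350)) = -2272/(642795/256350) = -2272/(642795*(1/256350)) = -2272/42853/17090 = -2272*17090/42853 = -38828480/42853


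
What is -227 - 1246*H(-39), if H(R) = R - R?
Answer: -227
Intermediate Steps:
H(R) = 0
-227 - 1246*H(-39) = -227 - 1246*0 = -227 + 0 = -227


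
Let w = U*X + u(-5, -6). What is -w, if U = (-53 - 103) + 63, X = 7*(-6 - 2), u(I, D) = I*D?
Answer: -5238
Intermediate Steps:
u(I, D) = D*I
X = -56 (X = 7*(-8) = -56)
U = -93 (U = -156 + 63 = -93)
w = 5238 (w = -93*(-56) - 6*(-5) = 5208 + 30 = 5238)
-w = -1*5238 = -5238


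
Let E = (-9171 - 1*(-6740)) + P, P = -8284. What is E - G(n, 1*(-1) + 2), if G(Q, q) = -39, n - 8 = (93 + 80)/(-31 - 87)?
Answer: -10676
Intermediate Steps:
n = 771/118 (n = 8 + (93 + 80)/(-31 - 87) = 8 + 173/(-118) = 8 + 173*(-1/118) = 8 - 173/118 = 771/118 ≈ 6.5339)
E = -10715 (E = (-9171 - 1*(-6740)) - 8284 = (-9171 + 6740) - 8284 = -2431 - 8284 = -10715)
E - G(n, 1*(-1) + 2) = -10715 - 1*(-39) = -10715 + 39 = -10676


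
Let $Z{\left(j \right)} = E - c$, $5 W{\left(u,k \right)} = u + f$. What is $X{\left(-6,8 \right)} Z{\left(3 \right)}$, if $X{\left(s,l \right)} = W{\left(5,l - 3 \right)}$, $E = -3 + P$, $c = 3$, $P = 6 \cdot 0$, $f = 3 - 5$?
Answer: $- \frac{18}{5} \approx -3.6$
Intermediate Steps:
$f = -2$
$P = 0$
$W{\left(u,k \right)} = - \frac{2}{5} + \frac{u}{5}$ ($W{\left(u,k \right)} = \frac{u - 2}{5} = \frac{-2 + u}{5} = - \frac{2}{5} + \frac{u}{5}$)
$E = -3$ ($E = -3 + 0 = -3$)
$Z{\left(j \right)} = -6$ ($Z{\left(j \right)} = -3 - 3 = -6$)
$X{\left(s,l \right)} = \frac{3}{5}$ ($X{\left(s,l \right)} = - \frac{2}{5} + \frac{1}{5} \cdot 5 = - \frac{2}{5} + 1 = \frac{3}{5}$)
$X{\left(-6,8 \right)} Z{\left(3 \right)} = \frac{3}{5} \left(-6\right) = - \frac{18}{5}$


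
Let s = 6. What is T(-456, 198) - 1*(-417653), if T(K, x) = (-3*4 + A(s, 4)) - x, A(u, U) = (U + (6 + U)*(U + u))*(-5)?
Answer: 416923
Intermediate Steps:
A(u, U) = -5*U - 5*(6 + U)*(U + u)
T(K, x) = -532 - x (T(K, x) = (-3*4 + (-35*4 - 30*6 - 5*4² - 5*4*6)) - x = (-12 + (-140 - 180 - 5*16 - 120)) - x = (-12 + (-140 - 180 - 80 - 120)) - x = (-12 - 520) - x = -532 - x)
T(-456, 198) - 1*(-417653) = (-532 - 1*198) - 1*(-417653) = (-532 - 198) + 417653 = -730 + 417653 = 416923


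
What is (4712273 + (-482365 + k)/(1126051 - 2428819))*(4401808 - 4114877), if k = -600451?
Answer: 1326407591239835/981 ≈ 1.3521e+12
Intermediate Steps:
(4712273 + (-482365 + k)/(1126051 - 2428819))*(4401808 - 4114877) = (4712273 + (-482365 - 600451)/(1126051 - 2428819))*(4401808 - 4114877) = (4712273 - 1082816/(-1302768))*286931 = (4712273 - 1082816*(-1/1302768))*286931 = (4712273 + 67676/81423)*286931 = (383687472155/81423)*286931 = 1326407591239835/981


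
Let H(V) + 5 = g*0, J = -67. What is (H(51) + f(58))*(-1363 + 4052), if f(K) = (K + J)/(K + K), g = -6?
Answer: -1583821/116 ≈ -13654.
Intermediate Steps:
f(K) = (-67 + K)/(2*K) (f(K) = (K - 67)/(K + K) = (-67 + K)/((2*K)) = (-67 + K)*(1/(2*K)) = (-67 + K)/(2*K))
H(V) = -5 (H(V) = -5 - 6*0 = -5 + 0 = -5)
(H(51) + f(58))*(-1363 + 4052) = (-5 + (1/2)*(-67 + 58)/58)*(-1363 + 4052) = (-5 + (1/2)*(1/58)*(-9))*2689 = (-5 - 9/116)*2689 = -589/116*2689 = -1583821/116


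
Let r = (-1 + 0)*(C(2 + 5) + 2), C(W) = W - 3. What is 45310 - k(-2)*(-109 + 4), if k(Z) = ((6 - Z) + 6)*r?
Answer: 36490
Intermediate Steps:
C(W) = -3 + W
r = -6 (r = (-1 + 0)*((-3 + (2 + 5)) + 2) = -((-3 + 7) + 2) = -(4 + 2) = -1*6 = -6)
k(Z) = -72 + 6*Z (k(Z) = ((6 - Z) + 6)*(-6) = (12 - Z)*(-6) = -72 + 6*Z)
45310 - k(-2)*(-109 + 4) = 45310 - (-72 + 6*(-2))*(-109 + 4) = 45310 - (-72 - 12)*(-105) = 45310 - (-84)*(-105) = 45310 - 1*8820 = 45310 - 8820 = 36490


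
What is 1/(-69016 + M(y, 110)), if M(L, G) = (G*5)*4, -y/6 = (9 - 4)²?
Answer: -1/66816 ≈ -1.4966e-5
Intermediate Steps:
y = -150 (y = -6*(9 - 4)² = -6*5² = -6*25 = -150)
M(L, G) = 20*G (M(L, G) = (5*G)*4 = 20*G)
1/(-69016 + M(y, 110)) = 1/(-69016 + 20*110) = 1/(-69016 + 2200) = 1/(-66816) = -1/66816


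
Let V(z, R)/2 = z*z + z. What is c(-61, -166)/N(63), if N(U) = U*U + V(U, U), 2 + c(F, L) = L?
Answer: -8/573 ≈ -0.013962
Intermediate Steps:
c(F, L) = -2 + L
V(z, R) = 2*z + 2*z**2 (V(z, R) = 2*(z*z + z) = 2*(z**2 + z) = 2*(z + z**2) = 2*z + 2*z**2)
N(U) = U**2 + 2*U*(1 + U) (N(U) = U*U + 2*U*(1 + U) = U**2 + 2*U*(1 + U))
c(-61, -166)/N(63) = (-2 - 166)/((63*(2 + 3*63))) = -168*1/(63*(2 + 189)) = -168/(63*191) = -168/12033 = -168*1/12033 = -8/573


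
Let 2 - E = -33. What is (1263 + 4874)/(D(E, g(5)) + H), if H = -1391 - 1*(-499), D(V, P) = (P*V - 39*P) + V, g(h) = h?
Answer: -6137/877 ≈ -6.9977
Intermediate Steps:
E = 35 (E = 2 - 1*(-33) = 2 + 33 = 35)
D(V, P) = V - 39*P + P*V (D(V, P) = (-39*P + P*V) + V = V - 39*P + P*V)
H = -892 (H = -1391 + 499 = -892)
(1263 + 4874)/(D(E, g(5)) + H) = (1263 + 4874)/((35 - 39*5 + 5*35) - 892) = 6137/((35 - 195 + 175) - 892) = 6137/(15 - 892) = 6137/(-877) = 6137*(-1/877) = -6137/877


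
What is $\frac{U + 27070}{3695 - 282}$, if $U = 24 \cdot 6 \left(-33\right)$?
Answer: $\frac{22318}{3413} \approx 6.5391$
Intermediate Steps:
$U = -4752$ ($U = 144 \left(-33\right) = -4752$)
$\frac{U + 27070}{3695 - 282} = \frac{-4752 + 27070}{3695 - 282} = \frac{22318}{3413}$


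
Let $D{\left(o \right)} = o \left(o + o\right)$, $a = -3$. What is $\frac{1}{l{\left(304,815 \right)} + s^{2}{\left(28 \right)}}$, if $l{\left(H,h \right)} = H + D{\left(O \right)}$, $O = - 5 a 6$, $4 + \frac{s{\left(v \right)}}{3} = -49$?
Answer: $\frac{1}{41785} \approx 2.3932 \cdot 10^{-5}$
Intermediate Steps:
$s{\left(v \right)} = -159$ ($s{\left(v \right)} = -12 + 3 \left(-49\right) = -12 - 147 = -159$)
$O = 90$ ($O = \left(-5\right) \left(-3\right) 6 = 15 \cdot 6 = 90$)
$D{\left(o \right)} = 2 o^{2}$ ($D{\left(o \right)} = o 2 o = 2 o^{2}$)
$l{\left(H,h \right)} = 16200 + H$ ($l{\left(H,h \right)} = H + 2 \cdot 90^{2} = H + 2 \cdot 8100 = H + 16200 = 16200 + H$)
$\frac{1}{l{\left(304,815 \right)} + s^{2}{\left(28 \right)}} = \frac{1}{\left(16200 + 304\right) + \left(-159\right)^{2}} = \frac{1}{16504 + 25281} = \frac{1}{41785}$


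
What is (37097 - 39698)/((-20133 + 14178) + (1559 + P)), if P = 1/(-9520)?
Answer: 24761520/41849921 ≈ 0.59167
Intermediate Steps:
P = -1/9520 ≈ -0.00010504
(37097 - 39698)/((-20133 + 14178) + (1559 + P)) = (37097 - 39698)/((-20133 + 14178) + (1559 - 1/9520)) = -2601/(-5955 + 14841679/9520) = -2601/(-41849921/9520) = -2601*(-9520/41849921) = 24761520/41849921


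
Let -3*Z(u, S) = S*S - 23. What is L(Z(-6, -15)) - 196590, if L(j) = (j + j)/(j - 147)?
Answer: -126406966/643 ≈ -1.9659e+5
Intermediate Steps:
Z(u, S) = 23/3 - S²/3 (Z(u, S) = -(S*S - 23)/3 = -(S² - 23)/3 = -(-23 + S²)/3 = 23/3 - S²/3)
L(j) = 2*j/(-147 + j) (L(j) = (2*j)/(-147 + j) = 2*j/(-147 + j))
L(Z(-6, -15)) - 196590 = 2*(23/3 - ⅓*(-15)²)/(-147 + (23/3 - ⅓*(-15)²)) - 196590 = 2*(23/3 - ⅓*225)/(-147 + (23/3 - ⅓*225)) - 196590 = 2*(23/3 - 75)/(-147 + (23/3 - 75)) - 196590 = 2*(-202/3)/(-147 - 202/3) - 196590 = 2*(-202/3)/(-643/3) - 196590 = 2*(-202/3)*(-3/643) - 196590 = 404/643 - 196590 = -126406966/643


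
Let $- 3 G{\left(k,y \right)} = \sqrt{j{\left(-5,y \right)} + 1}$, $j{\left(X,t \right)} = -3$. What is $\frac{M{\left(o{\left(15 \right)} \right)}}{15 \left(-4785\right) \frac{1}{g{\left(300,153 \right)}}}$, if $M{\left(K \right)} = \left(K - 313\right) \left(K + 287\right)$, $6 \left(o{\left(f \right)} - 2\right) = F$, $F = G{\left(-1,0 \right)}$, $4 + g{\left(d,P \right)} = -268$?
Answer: $- \frac{1980214264}{5813775} + \frac{272 i \sqrt{2}}{58725} \approx -340.61 + 0.0065503 i$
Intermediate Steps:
$g{\left(d,P \right)} = -272$ ($g{\left(d,P \right)} = -4 - 268 = -272$)
$G{\left(k,y \right)} = - \frac{i \sqrt{2}}{3}$ ($G{\left(k,y \right)} = - \frac{\sqrt{-3 + 1}}{3} = - \frac{\sqrt{-2}}{3} = - \frac{i \sqrt{2}}{3}$)
$F = - \frac{i \sqrt{2}}{3} \approx - 0.4714 i$
$o{\left(f \right)} = 2 - \frac{i \sqrt{2}}{18}$ ($o{\left(f \right)} = 2 + \frac{\left(- \frac{1}{3}\right) i \sqrt{2}}{6} = 2 - \frac{i \sqrt{2}}{18}$)
$M{\left(K \right)} = \left(-313 + K\right) \left(287 + K\right)$
$\frac{M{\left(o{\left(15 \right)} \right)}}{15 \left(-4785\right) \frac{1}{g{\left(300,153 \right)}}} = \frac{-89831 + \left(2 - \frac{i \sqrt{2}}{18}\right)^{2} - 26 \left(2 - \frac{i \sqrt{2}}{18}\right)}{15 \left(-4785\right) \frac{1}{-272}} = \frac{-89831 + \left(2 - \frac{i \sqrt{2}}{18}\right)^{2} - \left(52 - \frac{13 i \sqrt{2}}{9}\right)}{\left(-71775\right) \left(- \frac{1}{272}\right)} = \frac{-89883 + \left(2 - \frac{i \sqrt{2}}{18}\right)^{2} + \frac{13 i \sqrt{2}}{9}}{\frac{71775}{272}} = \left(-89883 + \left(2 - \frac{i \sqrt{2}}{18}\right)^{2} + \frac{13 i \sqrt{2}}{9}\right) \frac{272}{71775} = - \frac{2716464}{7975} + \frac{272 \left(2 - \frac{i \sqrt{2}}{18}\right)^{2}}{71775} + \frac{3536 i \sqrt{2}}{645975}$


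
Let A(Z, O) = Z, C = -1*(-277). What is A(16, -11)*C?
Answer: 4432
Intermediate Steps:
C = 277
A(16, -11)*C = 16*277 = 4432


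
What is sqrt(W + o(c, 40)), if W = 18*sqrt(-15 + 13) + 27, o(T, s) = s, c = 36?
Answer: sqrt(67 + 18*I*sqrt(2)) ≈ 8.3268 + 1.5285*I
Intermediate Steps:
W = 27 + 18*I*sqrt(2) (W = 18*sqrt(-2) + 27 = 18*(I*sqrt(2)) + 27 = 18*I*sqrt(2) + 27 = 27 + 18*I*sqrt(2) ≈ 27.0 + 25.456*I)
sqrt(W + o(c, 40)) = sqrt((27 + 18*I*sqrt(2)) + 40) = sqrt(67 + 18*I*sqrt(2))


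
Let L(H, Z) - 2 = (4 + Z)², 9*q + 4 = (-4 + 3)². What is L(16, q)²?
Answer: 19321/81 ≈ 238.53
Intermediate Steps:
q = -⅓ (q = -4/9 + (-4 + 3)²/9 = -4/9 + (⅑)*(-1)² = -4/9 + (⅑)*1 = -4/9 + ⅑ = -⅓ ≈ -0.33333)
L(H, Z) = 2 + (4 + Z)²
L(16, q)² = (2 + (4 - ⅓)²)² = (2 + (11/3)²)² = (2 + 121/9)² = (139/9)² = 19321/81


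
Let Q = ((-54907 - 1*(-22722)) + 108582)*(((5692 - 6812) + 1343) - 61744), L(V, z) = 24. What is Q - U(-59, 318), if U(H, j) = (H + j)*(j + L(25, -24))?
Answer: -4700108415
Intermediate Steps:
U(H, j) = (24 + j)*(H + j) (U(H, j) = (H + j)*(j + 24) = (H + j)*(24 + j) = (24 + j)*(H + j))
Q = -4700019837 (Q = ((-54907 + 22722) + 108582)*((-1120 + 1343) - 61744) = (-32185 + 108582)*(223 - 61744) = 76397*(-61521) = -4700019837)
Q - U(-59, 318) = -4700019837 - (318² + 24*(-59) + 24*318 - 59*318) = -4700019837 - (101124 - 1416 + 7632 - 18762) = -4700019837 - 1*88578 = -4700019837 - 88578 = -4700108415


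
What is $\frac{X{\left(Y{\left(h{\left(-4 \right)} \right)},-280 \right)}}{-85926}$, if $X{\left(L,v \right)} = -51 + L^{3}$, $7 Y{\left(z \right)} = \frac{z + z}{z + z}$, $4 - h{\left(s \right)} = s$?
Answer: $\frac{8746}{14736309} \approx 0.0005935$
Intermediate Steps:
$h{\left(s \right)} = 4 - s$
$Y{\left(z \right)} = \frac{1}{7}$ ($Y{\left(z \right)} = \frac{\left(z + z\right) \frac{1}{z + z}}{7} = \frac{2 z \frac{1}{2 z}}{7} = \frac{1}{7} \cdot 1 = \frac{1}{7}$)
$\frac{X{\left(Y{\left(h{\left(-4 \right)} \right)},-280 \right)}}{-85926} = \frac{-51 + \left(\frac{1}{7}\right)^{3}}{-85926} = \left(-51 + \frac{1}{343}\right) \left(- \frac{1}{85926}\right) = \left(- \frac{17492}{343}\right) \left(- \frac{1}{85926}\right) = \frac{8746}{14736309}$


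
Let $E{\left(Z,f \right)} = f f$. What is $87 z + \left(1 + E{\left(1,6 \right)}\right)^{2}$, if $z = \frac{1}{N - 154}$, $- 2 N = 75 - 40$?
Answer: $\frac{469393}{343} \approx 1368.5$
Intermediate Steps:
$N = - \frac{35}{2}$ ($N = - \frac{75 - 40}{2} = \left(- \frac{1}{2}\right) 35 = - \frac{35}{2} \approx -17.5$)
$E{\left(Z,f \right)} = f^{2}$
$z = - \frac{2}{343}$ ($z = \frac{1}{- \frac{35}{2} - 154} = \frac{1}{- \frac{343}{2}} = - \frac{2}{343} \approx -0.0058309$)
$87 z + \left(1 + E{\left(1,6 \right)}\right)^{2} = 87 \left(- \frac{2}{343}\right) + \left(1 + 6^{2}\right)^{2} = - \frac{174}{343} + \left(1 + 36\right)^{2} = - \frac{174}{343} + 37^{2} = - \frac{174}{343} + 1369 = \frac{469393}{343}$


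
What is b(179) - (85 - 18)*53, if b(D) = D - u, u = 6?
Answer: -3378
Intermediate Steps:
b(D) = -6 + D (b(D) = D - 1*6 = D - 6 = -6 + D)
b(179) - (85 - 18)*53 = (-6 + 179) - (85 - 18)*53 = 173 - 67*53 = 173 - 1*3551 = 173 - 3551 = -3378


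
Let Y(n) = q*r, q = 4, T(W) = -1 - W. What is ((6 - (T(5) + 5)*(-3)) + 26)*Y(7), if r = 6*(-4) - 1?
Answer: -2900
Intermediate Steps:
r = -25 (r = -24 - 1 = -25)
Y(n) = -100 (Y(n) = 4*(-25) = -100)
((6 - (T(5) + 5)*(-3)) + 26)*Y(7) = ((6 - ((-1 - 1*5) + 5)*(-3)) + 26)*(-100) = ((6 - ((-1 - 5) + 5)*(-3)) + 26)*(-100) = ((6 - (-6 + 5)*(-3)) + 26)*(-100) = ((6 - (-1)*(-3)) + 26)*(-100) = ((6 - 1*3) + 26)*(-100) = ((6 - 3) + 26)*(-100) = (3 + 26)*(-100) = 29*(-100) = -2900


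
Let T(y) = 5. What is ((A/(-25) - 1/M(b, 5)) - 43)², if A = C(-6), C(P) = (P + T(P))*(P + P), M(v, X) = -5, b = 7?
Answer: 1170724/625 ≈ 1873.2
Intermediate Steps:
C(P) = 2*P*(5 + P) (C(P) = (P + 5)*(P + P) = (5 + P)*(2*P) = 2*P*(5 + P))
A = 12 (A = 2*(-6)*(5 - 6) = 2*(-6)*(-1) = 12)
((A/(-25) - 1/M(b, 5)) - 43)² = ((12/(-25) - 1/(-5)) - 43)² = ((12*(-1/25) - 1*(-⅕)) - 43)² = ((-12/25 + ⅕) - 43)² = (-7/25 - 43)² = (-1082/25)² = 1170724/625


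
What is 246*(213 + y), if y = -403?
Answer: -46740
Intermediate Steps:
246*(213 + y) = 246*(213 - 403) = 246*(-190) = -46740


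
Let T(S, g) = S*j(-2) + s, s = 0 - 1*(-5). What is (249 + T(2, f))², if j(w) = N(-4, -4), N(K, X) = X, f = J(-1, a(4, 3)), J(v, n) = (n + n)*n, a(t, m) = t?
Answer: 60516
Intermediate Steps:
J(v, n) = 2*n² (J(v, n) = (2*n)*n = 2*n²)
f = 32 (f = 2*4² = 2*16 = 32)
s = 5 (s = 0 + 5 = 5)
j(w) = -4
T(S, g) = 5 - 4*S (T(S, g) = S*(-4) + 5 = -4*S + 5 = 5 - 4*S)
(249 + T(2, f))² = (249 + (5 - 4*2))² = (249 + (5 - 8))² = (249 - 3)² = 246² = 60516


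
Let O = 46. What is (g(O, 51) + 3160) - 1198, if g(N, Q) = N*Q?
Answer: 4308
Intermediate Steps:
(g(O, 51) + 3160) - 1198 = (46*51 + 3160) - 1198 = (2346 + 3160) - 1198 = 5506 - 1198 = 4308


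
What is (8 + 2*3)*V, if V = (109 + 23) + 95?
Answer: 3178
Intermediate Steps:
V = 227 (V = 132 + 95 = 227)
(8 + 2*3)*V = (8 + 2*3)*227 = (8 + 6)*227 = 14*227 = 3178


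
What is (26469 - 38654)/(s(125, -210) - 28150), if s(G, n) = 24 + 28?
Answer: 12185/28098 ≈ 0.43366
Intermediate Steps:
s(G, n) = 52
(26469 - 38654)/(s(125, -210) - 28150) = (26469 - 38654)/(52 - 28150) = -12185/(-28098) = -12185*(-1/28098) = 12185/28098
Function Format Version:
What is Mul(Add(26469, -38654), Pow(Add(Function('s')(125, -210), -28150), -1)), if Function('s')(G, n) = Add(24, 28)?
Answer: Rational(12185, 28098) ≈ 0.43366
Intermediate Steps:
Function('s')(G, n) = 52
Mul(Add(26469, -38654), Pow(Add(Function('s')(125, -210), -28150), -1)) = Mul(Add(26469, -38654), Pow(Add(52, -28150), -1)) = Mul(-12185, Pow(-28098, -1)) = Mul(-12185, Rational(-1, 28098)) = Rational(12185, 28098)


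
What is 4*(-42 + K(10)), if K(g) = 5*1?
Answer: -148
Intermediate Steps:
K(g) = 5
4*(-42 + K(10)) = 4*(-42 + 5) = 4*(-37) = -148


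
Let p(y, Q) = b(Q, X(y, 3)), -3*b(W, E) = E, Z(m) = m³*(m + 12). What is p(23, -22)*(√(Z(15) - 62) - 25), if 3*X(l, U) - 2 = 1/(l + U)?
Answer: 1325/234 - 53*√91063/234 ≈ -62.686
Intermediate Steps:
X(l, U) = ⅔ + 1/(3*(U + l)) (X(l, U) = ⅔ + 1/(3*(l + U)) = ⅔ + 1/(3*(U + l)))
Z(m) = m³*(12 + m)
b(W, E) = -E/3
p(y, Q) = -(7 + 2*y)/(9*(3 + y)) (p(y, Q) = -(1 + 2*3 + 2*y)/(9*(3 + y)) = -(1 + 6 + 2*y)/(9*(3 + y)) = -(7 + 2*y)/(9*(3 + y)))
p(23, -22)*(√(Z(15) - 62) - 25) = ((-7 - 2*23)/(9*(3 + 23)))*(√(15³*(12 + 15) - 62) - 25) = ((⅑)*(-7 - 46)/26)*(√(3375*27 - 62) - 25) = ((⅑)*(1/26)*(-53))*(√(91125 - 62) - 25) = -53*(√91063 - 25)/234 = -53*(-25 + √91063)/234 = 1325/234 - 53*√91063/234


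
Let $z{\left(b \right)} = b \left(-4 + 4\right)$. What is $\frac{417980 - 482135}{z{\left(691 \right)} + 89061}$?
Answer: $- \frac{3055}{4241} \approx -0.72035$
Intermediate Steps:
$z{\left(b \right)} = 0$ ($z{\left(b \right)} = b 0 = 0$)
$\frac{417980 - 482135}{z{\left(691 \right)} + 89061} = \frac{417980 - 482135}{0 + 89061} = - \frac{64155}{89061} = \left(-64155\right) \frac{1}{89061} = - \frac{3055}{4241}$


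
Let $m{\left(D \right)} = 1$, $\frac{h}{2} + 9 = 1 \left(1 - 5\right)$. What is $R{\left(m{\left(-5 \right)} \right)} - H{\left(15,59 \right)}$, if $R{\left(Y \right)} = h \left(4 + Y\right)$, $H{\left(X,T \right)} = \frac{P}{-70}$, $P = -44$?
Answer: $- \frac{4572}{35} \approx -130.63$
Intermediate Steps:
$h = -26$ ($h = -18 + 2 \cdot 1 \left(1 - 5\right) = -18 + 2 \cdot 1 \left(-4\right) = -18 + 2 \left(-4\right) = -18 - 8 = -26$)
$H{\left(X,T \right)} = \frac{22}{35}$ ($H{\left(X,T \right)} = - \frac{44}{-70} = \left(-44\right) \left(- \frac{1}{70}\right) = \frac{22}{35}$)
$R{\left(Y \right)} = -104 - 26 Y$ ($R{\left(Y \right)} = - 26 \left(4 + Y\right) = -104 - 26 Y$)
$R{\left(m{\left(-5 \right)} \right)} - H{\left(15,59 \right)} = \left(-104 - 26\right) - \frac{22}{35} = -130 - \frac{22}{35} = - \frac{4572}{35}$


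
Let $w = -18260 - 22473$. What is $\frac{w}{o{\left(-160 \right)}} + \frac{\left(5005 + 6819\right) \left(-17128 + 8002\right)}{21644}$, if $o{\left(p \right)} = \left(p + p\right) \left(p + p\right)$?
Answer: $- \frac{2762609500663}{554086400} \approx -4985.9$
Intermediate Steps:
$w = -40733$
$o{\left(p \right)} = 4 p^{2}$ ($o{\left(p \right)} = 2 p 2 p = 4 p^{2}$)
$\frac{w}{o{\left(-160 \right)}} + \frac{\left(5005 + 6819\right) \left(-17128 + 8002\right)}{21644} = - \frac{40733}{4 \left(-160\right)^{2}} + \frac{\left(5005 + 6819\right) \left(-17128 + 8002\right)}{21644} = - \frac{40733}{4 \cdot 25600} + 11824 \left(-9126\right) \frac{1}{21644} = - \frac{40733}{102400} - \frac{26976456}{5411} = - \frac{2762609500663}{554086400}$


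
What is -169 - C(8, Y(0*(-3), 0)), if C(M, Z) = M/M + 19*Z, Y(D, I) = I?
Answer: -170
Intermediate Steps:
C(M, Z) = 1 + 19*Z
-169 - C(8, Y(0*(-3), 0)) = -169 - (1 + 19*0) = -169 - (1 + 0) = -169 - 1*1 = -169 - 1 = -170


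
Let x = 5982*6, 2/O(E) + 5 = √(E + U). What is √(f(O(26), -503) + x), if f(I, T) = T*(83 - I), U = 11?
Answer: √(30291 - 5857*√37)/√(-5 + √37) ≈ 70.199*I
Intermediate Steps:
O(E) = 2/(-5 + √(11 + E)) (O(E) = 2/(-5 + √(E + 11)) = 2/(-5 + √(11 + E)))
x = 35892
√(f(O(26), -503) + x) = √(-503*(83 - 2/(-5 + √(11 + 26))) + 35892) = √(-503*(83 - 2/(-5 + √37)) + 35892) = √((-41749 + 1006/(-5 + √37)) + 35892) = √(-5857 + 1006/(-5 + √37))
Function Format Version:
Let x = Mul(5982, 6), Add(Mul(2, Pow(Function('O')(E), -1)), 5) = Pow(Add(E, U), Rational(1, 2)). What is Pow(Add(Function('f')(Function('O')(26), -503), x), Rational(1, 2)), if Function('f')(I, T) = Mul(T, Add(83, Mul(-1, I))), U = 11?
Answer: Mul(Pow(Add(-5, Pow(37, Rational(1, 2))), Rational(-1, 2)), Pow(Add(30291, Mul(-5857, Pow(37, Rational(1, 2)))), Rational(1, 2))) ≈ Mul(70.199, I)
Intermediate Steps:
Function('O')(E) = Mul(2, Pow(Add(-5, Pow(Add(11, E), Rational(1, 2))), -1)) (Function('O')(E) = Mul(2, Pow(Add(-5, Pow(Add(E, 11), Rational(1, 2))), -1)) = Mul(2, Pow(Add(-5, Pow(Add(11, E), Rational(1, 2))), -1)))
x = 35892
Pow(Add(Function('f')(Function('O')(26), -503), x), Rational(1, 2)) = Pow(Add(Mul(-503, Add(83, Mul(-1, Mul(2, Pow(Add(-5, Pow(Add(11, 26), Rational(1, 2))), -1))))), 35892), Rational(1, 2)) = Pow(Add(Mul(-503, Add(83, Mul(-1, Mul(2, Pow(Add(-5, Pow(37, Rational(1, 2))), -1))))), 35892), Rational(1, 2)) = Pow(Add(Mul(-503, Add(83, Mul(-2, Pow(Add(-5, Pow(37, Rational(1, 2))), -1)))), 35892), Rational(1, 2)) = Pow(Add(Add(-41749, Mul(1006, Pow(Add(-5, Pow(37, Rational(1, 2))), -1))), 35892), Rational(1, 2)) = Pow(Add(-5857, Mul(1006, Pow(Add(-5, Pow(37, Rational(1, 2))), -1))), Rational(1, 2))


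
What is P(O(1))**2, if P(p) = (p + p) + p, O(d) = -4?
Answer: 144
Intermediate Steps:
P(p) = 3*p (P(p) = 2*p + p = 3*p)
P(O(1))**2 = (3*(-4))**2 = (-12)**2 = 144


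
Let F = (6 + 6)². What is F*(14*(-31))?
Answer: -62496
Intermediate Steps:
F = 144 (F = 12² = 144)
F*(14*(-31)) = 144*(14*(-31)) = 144*(-434) = -62496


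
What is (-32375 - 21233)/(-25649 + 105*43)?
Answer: 26804/10567 ≈ 2.5366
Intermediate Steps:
(-32375 - 21233)/(-25649 + 105*43) = -53608/(-25649 + 4515) = -53608/(-21134) = -53608*(-1/21134) = 26804/10567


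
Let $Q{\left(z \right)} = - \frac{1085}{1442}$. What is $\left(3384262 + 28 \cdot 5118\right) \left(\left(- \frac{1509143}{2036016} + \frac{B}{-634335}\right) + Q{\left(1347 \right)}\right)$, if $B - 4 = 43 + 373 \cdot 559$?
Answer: $- \frac{142531551935453464427}{22171028260680} \approx -6.4287 \cdot 10^{6}$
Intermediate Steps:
$Q{\left(z \right)} = - \frac{155}{206}$ ($Q{\left(z \right)} = \left(-1085\right) \frac{1}{1442} = - \frac{155}{206}$)
$B = 208554$ ($B = 4 + \left(43 + 373 \cdot 559\right) = 4 + \left(43 + 208507\right) = 4 + 208550 = 208554$)
$\left(3384262 + 28 \cdot 5118\right) \left(\left(- \frac{1509143}{2036016} + \frac{B}{-634335}\right) + Q{\left(1347 \right)}\right) = \left(3384262 + 28 \cdot 5118\right) \left(\left(- \frac{1509143}{2036016} + \frac{208554}{-634335}\right) - \frac{155}{206}\right) = \left(3384262 + 143304\right) \left(\left(\left(-1509143\right) \frac{1}{2036016} + 208554 \left(- \frac{1}{634335}\right)\right) - \frac{155}{206}\right) = 3527566 \left(\left(- \frac{1509143}{2036016} - \frac{69518}{211445}\right) - \frac{155}{206}\right) = 3527566 \left(- \frac{460640501923}{430505403120} - \frac{155}{206}\right) = 3527566 \left(- \frac{80810140439869}{44342056521360}\right) = - \frac{142531551935453464427}{22171028260680}$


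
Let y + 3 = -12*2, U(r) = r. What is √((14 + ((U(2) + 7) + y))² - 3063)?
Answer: I*√3047 ≈ 55.2*I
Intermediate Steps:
y = -27 (y = -3 - 12*2 = -3 - 4*6 = -3 - 24 = -27)
√((14 + ((U(2) + 7) + y))² - 3063) = √((14 + ((2 + 7) - 27))² - 3063) = √((14 + (9 - 27))² - 3063) = √((14 - 18)² - 3063) = √((-4)² - 3063) = √(16 - 3063) = √(-3047) = I*√3047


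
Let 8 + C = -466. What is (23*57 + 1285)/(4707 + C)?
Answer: 2596/4233 ≈ 0.61328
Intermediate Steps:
C = -474 (C = -8 - 466 = -474)
(23*57 + 1285)/(4707 + C) = (23*57 + 1285)/(4707 - 474) = (1311 + 1285)/4233 = 2596*(1/4233) = 2596/4233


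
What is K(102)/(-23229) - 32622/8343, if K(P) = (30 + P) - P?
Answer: -28075064/7177761 ≈ -3.9114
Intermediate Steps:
K(P) = 30
K(102)/(-23229) - 32622/8343 = 30/(-23229) - 32622/8343 = 30*(-1/23229) - 32622*1/8343 = -10/7743 - 10874/2781 = -28075064/7177761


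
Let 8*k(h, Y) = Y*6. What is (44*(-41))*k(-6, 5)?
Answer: -6765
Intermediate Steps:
k(h, Y) = 3*Y/4 (k(h, Y) = (Y*6)/8 = (6*Y)/8 = 3*Y/4)
(44*(-41))*k(-6, 5) = (44*(-41))*((3/4)*5) = -1804*15/4 = -6765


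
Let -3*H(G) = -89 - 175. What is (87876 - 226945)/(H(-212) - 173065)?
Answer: 19867/24711 ≈ 0.80397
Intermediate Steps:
H(G) = 88 (H(G) = -(-89 - 175)/3 = -⅓*(-264) = 88)
(87876 - 226945)/(H(-212) - 173065) = (87876 - 226945)/(88 - 173065) = -139069/(-172977) = -139069*(-1/172977) = 19867/24711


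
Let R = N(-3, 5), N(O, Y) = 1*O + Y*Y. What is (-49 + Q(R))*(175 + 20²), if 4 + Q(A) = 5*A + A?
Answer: 45425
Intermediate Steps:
N(O, Y) = O + Y²
R = 22 (R = -3 + 5² = -3 + 25 = 22)
Q(A) = -4 + 6*A (Q(A) = -4 + (5*A + A) = -4 + 6*A)
(-49 + Q(R))*(175 + 20²) = (-49 + (-4 + 6*22))*(175 + 20²) = (-49 + (-4 + 132))*(175 + 400) = (-49 + 128)*575 = 79*575 = 45425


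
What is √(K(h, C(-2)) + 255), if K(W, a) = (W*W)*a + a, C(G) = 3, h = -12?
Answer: √690 ≈ 26.268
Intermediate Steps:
K(W, a) = a + a*W² (K(W, a) = W²*a + a = a*W² + a = a + a*W²)
√(K(h, C(-2)) + 255) = √(3*(1 + (-12)²) + 255) = √(3*(1 + 144) + 255) = √(3*145 + 255) = √(435 + 255) = √690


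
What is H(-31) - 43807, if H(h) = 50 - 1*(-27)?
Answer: -43730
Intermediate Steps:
H(h) = 77 (H(h) = 50 + 27 = 77)
H(-31) - 43807 = 77 - 43807 = -43730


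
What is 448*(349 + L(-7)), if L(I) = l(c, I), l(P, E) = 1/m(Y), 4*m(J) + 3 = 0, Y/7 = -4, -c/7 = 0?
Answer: 467264/3 ≈ 1.5575e+5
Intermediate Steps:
c = 0 (c = -7*0 = 0)
Y = -28 (Y = 7*(-4) = -28)
m(J) = -3/4 (m(J) = -3/4 + (1/4)*0 = -3/4 + 0 = -3/4)
l(P, E) = -4/3 (l(P, E) = 1/(-3/4) = -4/3)
L(I) = -4/3
448*(349 + L(-7)) = 448*(349 - 4/3) = 448*(1043/3) = 467264/3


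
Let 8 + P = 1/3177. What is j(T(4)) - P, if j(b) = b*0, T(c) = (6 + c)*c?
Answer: 25415/3177 ≈ 7.9997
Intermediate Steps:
T(c) = c*(6 + c)
j(b) = 0
P = -25415/3177 (P = -8 + 1/3177 = -25415/3177 ≈ -7.9997)
j(T(4)) - P = 0 - 1*(-25415/3177) = 0 + 25415/3177 = 25415/3177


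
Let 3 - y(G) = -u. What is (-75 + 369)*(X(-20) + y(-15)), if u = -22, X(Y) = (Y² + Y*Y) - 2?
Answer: 229026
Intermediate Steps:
X(Y) = -2 + 2*Y² (X(Y) = (Y² + Y²) - 2 = 2*Y² - 2 = -2 + 2*Y²)
y(G) = -19 (y(G) = 3 - (-1)*(-22) = 3 - 1*22 = 3 - 22 = -19)
(-75 + 369)*(X(-20) + y(-15)) = (-75 + 369)*((-2 + 2*(-20)²) - 19) = 294*((-2 + 2*400) - 19) = 294*((-2 + 800) - 19) = 294*(798 - 19) = 294*779 = 229026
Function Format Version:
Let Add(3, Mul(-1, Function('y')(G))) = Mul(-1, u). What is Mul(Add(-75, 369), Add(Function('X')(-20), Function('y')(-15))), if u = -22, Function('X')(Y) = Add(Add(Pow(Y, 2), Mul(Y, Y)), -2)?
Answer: 229026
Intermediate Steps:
Function('X')(Y) = Add(-2, Mul(2, Pow(Y, 2))) (Function('X')(Y) = Add(Add(Pow(Y, 2), Pow(Y, 2)), -2) = Add(Mul(2, Pow(Y, 2)), -2) = Add(-2, Mul(2, Pow(Y, 2))))
Function('y')(G) = -19 (Function('y')(G) = Add(3, Mul(-1, Mul(-1, -22))) = Add(3, Mul(-1, 22)) = Add(3, -22) = -19)
Mul(Add(-75, 369), Add(Function('X')(-20), Function('y')(-15))) = Mul(Add(-75, 369), Add(Add(-2, Mul(2, Pow(-20, 2))), -19)) = Mul(294, Add(Add(-2, Mul(2, 400)), -19)) = Mul(294, Add(Add(-2, 800), -19)) = Mul(294, Add(798, -19)) = Mul(294, 779) = 229026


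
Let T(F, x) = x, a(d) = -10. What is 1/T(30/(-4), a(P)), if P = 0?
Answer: -⅒ ≈ -0.10000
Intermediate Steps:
1/T(30/(-4), a(P)) = 1/(-10) = -⅒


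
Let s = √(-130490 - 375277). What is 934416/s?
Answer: -311472*I*√505767/168589 ≈ -1313.9*I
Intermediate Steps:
s = I*√505767 (s = √(-505767) = I*√505767 ≈ 711.17*I)
934416/s = 934416/((I*√505767)) = 934416*(-I*√505767/505767) = -311472*I*√505767/168589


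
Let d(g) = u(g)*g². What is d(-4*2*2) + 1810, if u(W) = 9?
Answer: 4114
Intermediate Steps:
d(g) = 9*g²
d(-4*2*2) + 1810 = 9*(-4*2*2)² + 1810 = 9*(-8*2)² + 1810 = 9*(-16)² + 1810 = 9*256 + 1810 = 2304 + 1810 = 4114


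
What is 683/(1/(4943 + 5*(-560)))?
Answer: 1463669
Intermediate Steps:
683/(1/(4943 + 5*(-560))) = 683/(1/(4943 - 2800)) = 683/(1/2143) = 683*2143 = 1463669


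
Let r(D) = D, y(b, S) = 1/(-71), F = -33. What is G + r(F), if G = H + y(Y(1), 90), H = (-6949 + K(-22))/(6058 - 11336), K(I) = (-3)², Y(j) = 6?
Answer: -5939446/187369 ≈ -31.699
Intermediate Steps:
K(I) = 9
y(b, S) = -1/71
H = 3470/2639 (H = (-6949 + 9)/(6058 - 11336) = -6940/(-5278) = -6940*(-1/5278) = 3470/2639 ≈ 1.3149)
G = 243731/187369 (G = 3470/2639 - 1/71 = 243731/187369 ≈ 1.3008)
G + r(F) = 243731/187369 - 33 = -5939446/187369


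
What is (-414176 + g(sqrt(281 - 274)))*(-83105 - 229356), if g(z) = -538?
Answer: 129581951154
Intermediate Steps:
(-414176 + g(sqrt(281 - 274)))*(-83105 - 229356) = (-414176 - 538)*(-83105 - 229356) = -414714*(-312461) = 129581951154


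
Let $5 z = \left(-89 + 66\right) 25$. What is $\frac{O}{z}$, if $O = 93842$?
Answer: $- \frac{93842}{115} \approx -816.02$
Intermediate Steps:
$z = -115$ ($z = \frac{\left(-89 + 66\right) 25}{5} = \frac{\left(-23\right) 25}{5} = \frac{1}{5} \left(-575\right) = -115$)
$\frac{O}{z} = \frac{93842}{-115} = 93842 \left(- \frac{1}{115}\right) = - \frac{93842}{115}$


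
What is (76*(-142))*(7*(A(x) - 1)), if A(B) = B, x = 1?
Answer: 0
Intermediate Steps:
(76*(-142))*(7*(A(x) - 1)) = (76*(-142))*(7*(1 - 1)) = -75544*0 = -10792*0 = 0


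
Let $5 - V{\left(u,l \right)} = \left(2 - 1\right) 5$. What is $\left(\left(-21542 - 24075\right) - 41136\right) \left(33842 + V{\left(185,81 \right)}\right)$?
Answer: $-2935895026$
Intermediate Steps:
$V{\left(u,l \right)} = 0$ ($V{\left(u,l \right)} = 5 - \left(2 - 1\right) 5 = 5 - 1 \cdot 5 = 5 - 5 = 0$)
$\left(\left(-21542 - 24075\right) - 41136\right) \left(33842 + V{\left(185,81 \right)}\right) = \left(\left(-21542 - 24075\right) - 41136\right) \left(33842 + 0\right) = \left(-45617 - 41136\right) 33842 = \left(-86753\right) 33842 = -2935895026$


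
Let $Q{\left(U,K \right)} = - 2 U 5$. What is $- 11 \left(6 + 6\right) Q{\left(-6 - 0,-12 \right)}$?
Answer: $-7920$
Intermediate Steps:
$Q{\left(U,K \right)} = - 10 U$
$- 11 \left(6 + 6\right) Q{\left(-6 - 0,-12 \right)} = - 11 \left(6 + 6\right) \left(- 10 \left(-6 - 0\right)\right) = \left(-11\right) 12 \left(- 10 \left(-6 + 0\right)\right) = - 132 \left(\left(-10\right) \left(-6\right)\right) = \left(-132\right) 60 = -7920$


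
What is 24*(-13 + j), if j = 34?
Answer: 504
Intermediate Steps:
24*(-13 + j) = 24*(-13 + 34) = 24*21 = 504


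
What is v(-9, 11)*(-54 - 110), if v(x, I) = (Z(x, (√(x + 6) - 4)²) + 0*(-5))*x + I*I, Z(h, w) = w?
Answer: -656 - 11808*I*√3 ≈ -656.0 - 20452.0*I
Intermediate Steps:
v(x, I) = I² + x*(-4 + √(6 + x))² (v(x, I) = ((√(x + 6) - 4)² + 0*(-5))*x + I*I = ((√(6 + x) - 4)² + 0)*x + I² = ((-4 + √(6 + x))² + 0)*x + I² = (-4 + √(6 + x))²*x + I² = x*(-4 + √(6 + x))² + I² = I² + x*(-4 + √(6 + x))²)
v(-9, 11)*(-54 - 110) = (11² - 9*(-4 + √(6 - 9))²)*(-54 - 110) = (121 - 9*(-4 + √(-3))²)*(-164) = (121 - 9*(-4 + I*√3)²)*(-164) = -19844 + 1476*(-4 + I*√3)²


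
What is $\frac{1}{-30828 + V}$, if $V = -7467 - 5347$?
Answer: $- \frac{1}{43642} \approx -2.2914 \cdot 10^{-5}$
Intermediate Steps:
$V = -12814$
$\frac{1}{-30828 + V} = \frac{1}{-30828 - 12814} = \frac{1}{-43642} = - \frac{1}{43642}$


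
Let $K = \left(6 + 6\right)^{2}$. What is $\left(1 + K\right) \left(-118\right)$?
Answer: $-17110$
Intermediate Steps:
$K = 144$ ($K = 12^{2} = 144$)
$\left(1 + K\right) \left(-118\right) = \left(1 + 144\right) \left(-118\right) = 145 \left(-118\right) = -17110$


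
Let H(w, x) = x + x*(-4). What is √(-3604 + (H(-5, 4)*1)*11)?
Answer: 2*I*√934 ≈ 61.123*I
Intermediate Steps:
H(w, x) = -3*x (H(w, x) = x - 4*x = -3*x)
√(-3604 + (H(-5, 4)*1)*11) = √(-3604 + (-3*4*1)*11) = √(-3604 - 12*1*11) = √(-3604 - 12*11) = √(-3604 - 132) = √(-3736) = 2*I*√934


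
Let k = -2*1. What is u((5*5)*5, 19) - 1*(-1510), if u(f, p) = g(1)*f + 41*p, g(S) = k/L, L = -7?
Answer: 16273/7 ≈ 2324.7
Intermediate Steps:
k = -2 (k = -1*2*1 = -2*1 = -2)
g(S) = 2/7 (g(S) = -2/(-7) = -2*(-⅐) = 2/7)
u(f, p) = 41*p + 2*f/7 (u(f, p) = 2*f/7 + 41*p = 41*p + 2*f/7)
u((5*5)*5, 19) - 1*(-1510) = (41*19 + 2*((5*5)*5)/7) - 1*(-1510) = (779 + 2*(25*5)/7) + 1510 = (779 + (2/7)*125) + 1510 = (779 + 250/7) + 1510 = 5703/7 + 1510 = 16273/7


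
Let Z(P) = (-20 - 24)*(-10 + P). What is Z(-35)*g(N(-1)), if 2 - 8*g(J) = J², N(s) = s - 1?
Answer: -495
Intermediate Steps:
N(s) = -1 + s
g(J) = ¼ - J²/8
Z(P) = 440 - 44*P (Z(P) = -44*(-10 + P) = 440 - 44*P)
Z(-35)*g(N(-1)) = (440 - 44*(-35))*(¼ - (-1 - 1)²/8) = (440 + 1540)*(¼ - ⅛*(-2)²) = 1980*(¼ - ⅛*4) = 1980*(¼ - ½) = 1980*(-¼) = -495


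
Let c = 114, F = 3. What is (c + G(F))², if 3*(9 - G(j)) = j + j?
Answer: 14641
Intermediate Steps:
G(j) = 9 - 2*j/3 (G(j) = 9 - (j + j)/3 = 9 - 2*j/3)
(c + G(F))² = (114 + (9 - ⅔*3))² = (114 + (9 - 2))² = (114 + 7)² = 121² = 14641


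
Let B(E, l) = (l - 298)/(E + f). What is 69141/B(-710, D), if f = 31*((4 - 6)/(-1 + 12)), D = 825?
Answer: -544277952/5797 ≈ -93890.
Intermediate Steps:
f = -62/11 (f = 31*(-2/11) = -62/11 ≈ -5.6364)
B(E, l) = (-298 + l)/(-62/11 + E) (B(E, l) = (l - 298)/(E - 62/11) = (-298 + l)/(-62/11 + E))
69141/B(-710, D) = 69141/((11*(-298 + 825)/(-62 + 11*(-710)))) = 69141/((11*527/(-62 - 7810))) = 69141/((11*527/(-7872))) = 69141/((11*(-1/7872)*527)) = 69141/(-5797/7872) = 69141*(-7872/5797) = -544277952/5797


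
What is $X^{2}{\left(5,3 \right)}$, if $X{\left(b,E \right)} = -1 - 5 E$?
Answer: $256$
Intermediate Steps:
$X^{2}{\left(5,3 \right)} = \left(-1 - 15\right)^{2} = \left(-16\right)^{2} = 256$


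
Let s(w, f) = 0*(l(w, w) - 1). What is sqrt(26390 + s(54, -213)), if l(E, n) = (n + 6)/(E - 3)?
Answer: sqrt(26390) ≈ 162.45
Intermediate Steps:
l(E, n) = (6 + n)/(-3 + E)
s(w, f) = 0 (s(w, f) = 0*((6 + w)/(-3 + w) - 1) = 0*(-1 + (6 + w)/(-3 + w)) = 0)
sqrt(26390 + s(54, -213)) = sqrt(26390 + 0) = sqrt(26390)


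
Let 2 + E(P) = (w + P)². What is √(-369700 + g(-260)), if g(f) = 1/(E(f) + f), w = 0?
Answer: I*√186263332037718/22446 ≈ 608.03*I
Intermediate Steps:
E(P) = -2 + P² (E(P) = -2 + (0 + P)² = -2 + P²)
g(f) = 1/(-2 + f + f²) (g(f) = 1/((-2 + f²) + f) = 1/(-2 + f + f²))
√(-369700 + g(-260)) = √(-369700 + 1/(-2 - 260 + (-260)²)) = √(-369700 + 1/(-2 - 260 + 67600)) = √(-369700 + 1/67338) = √(-24894858599/67338) = I*√186263332037718/22446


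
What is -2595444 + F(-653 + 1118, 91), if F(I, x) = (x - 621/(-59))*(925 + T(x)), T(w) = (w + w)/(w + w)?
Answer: -147584456/59 ≈ -2.5014e+6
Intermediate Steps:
T(w) = 1 (T(w) = (2*w)/((2*w)) = (2*w)*(1/(2*w)) = 1)
F(I, x) = 575046/59 + 926*x (F(I, x) = (x - 621/(-59))*(925 + 1) = (x - 621*(-1/59))*926 = (x + 621/59)*926 = (621/59 + x)*926 = 575046/59 + 926*x)
-2595444 + F(-653 + 1118, 91) = -2595444 + (575046/59 + 926*91) = -2595444 + (575046/59 + 84266) = -2595444 + 5546740/59 = -147584456/59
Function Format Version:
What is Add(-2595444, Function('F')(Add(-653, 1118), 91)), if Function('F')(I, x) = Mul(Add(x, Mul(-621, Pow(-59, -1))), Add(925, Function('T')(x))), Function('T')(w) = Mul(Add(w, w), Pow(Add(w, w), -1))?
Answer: Rational(-147584456, 59) ≈ -2.5014e+6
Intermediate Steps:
Function('T')(w) = 1 (Function('T')(w) = Mul(Mul(2, w), Pow(Mul(2, w), -1)) = Mul(Mul(2, w), Mul(Rational(1, 2), Pow(w, -1))) = 1)
Function('F')(I, x) = Add(Rational(575046, 59), Mul(926, x)) (Function('F')(I, x) = Mul(Add(x, Mul(-621, Pow(-59, -1))), Add(925, 1)) = Mul(Add(x, Mul(-621, Rational(-1, 59))), 926) = Mul(Add(x, Rational(621, 59)), 926) = Mul(Add(Rational(621, 59), x), 926) = Add(Rational(575046, 59), Mul(926, x)))
Add(-2595444, Function('F')(Add(-653, 1118), 91)) = Add(-2595444, Add(Rational(575046, 59), Mul(926, 91))) = Add(-2595444, Add(Rational(575046, 59), 84266)) = Add(-2595444, Rational(5546740, 59)) = Rational(-147584456, 59)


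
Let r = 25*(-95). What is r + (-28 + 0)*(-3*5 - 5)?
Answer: -1815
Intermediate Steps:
r = -2375
r + (-28 + 0)*(-3*5 - 5) = -2375 + (-28 + 0)*(-3*5 - 5) = -2375 - 28*(-15 - 5) = -2375 - 28*(-20) = -2375 + 560 = -1815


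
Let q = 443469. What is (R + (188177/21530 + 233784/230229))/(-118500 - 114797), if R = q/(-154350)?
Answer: -1083483312557/36726841074690025 ≈ -2.9501e-5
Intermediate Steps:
R = -147823/51450 (R = 443469/(-154350) = 443469*(-1/154350) = -147823/51450 ≈ -2.8731)
(R + (188177/21530 + 233784/230229))/(-118500 - 114797) = (-147823/51450 + (188177/21530 + 233784/230229))/(-118500 - 114797) = (-147823/51450 + (188177*(1/21530) + 233784*(1/230229)))/(-233297) = (-147823/51450 + (188177/21530 + 25976/25581))*(-1/233297) = (-147823/51450 + 5373019117/550758930)*(-1/233297) = (1083483312557/157425260825)*(-1/233297) = -1083483312557/36726841074690025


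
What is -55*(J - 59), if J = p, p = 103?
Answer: -2420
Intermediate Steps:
J = 103
-55*(J - 59) = -55*(103 - 59) = -55*44 = -2420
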